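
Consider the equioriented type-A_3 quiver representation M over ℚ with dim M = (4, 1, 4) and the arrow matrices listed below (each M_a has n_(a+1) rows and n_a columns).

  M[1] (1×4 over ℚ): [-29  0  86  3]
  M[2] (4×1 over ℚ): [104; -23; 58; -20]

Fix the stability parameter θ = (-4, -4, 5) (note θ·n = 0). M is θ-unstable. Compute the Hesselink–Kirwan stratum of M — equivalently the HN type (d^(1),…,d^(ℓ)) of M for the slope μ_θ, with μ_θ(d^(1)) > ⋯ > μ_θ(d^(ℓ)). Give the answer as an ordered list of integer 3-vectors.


Barcode: M ≅ I[1,1]^3, I[1,3], I[3,3]^3. HN layers by μ_θ (2 steps, strictly decreasing):
  μ^(1)=5; μ^(2)=-4

((0, 0, 4); (4, 1, 0))


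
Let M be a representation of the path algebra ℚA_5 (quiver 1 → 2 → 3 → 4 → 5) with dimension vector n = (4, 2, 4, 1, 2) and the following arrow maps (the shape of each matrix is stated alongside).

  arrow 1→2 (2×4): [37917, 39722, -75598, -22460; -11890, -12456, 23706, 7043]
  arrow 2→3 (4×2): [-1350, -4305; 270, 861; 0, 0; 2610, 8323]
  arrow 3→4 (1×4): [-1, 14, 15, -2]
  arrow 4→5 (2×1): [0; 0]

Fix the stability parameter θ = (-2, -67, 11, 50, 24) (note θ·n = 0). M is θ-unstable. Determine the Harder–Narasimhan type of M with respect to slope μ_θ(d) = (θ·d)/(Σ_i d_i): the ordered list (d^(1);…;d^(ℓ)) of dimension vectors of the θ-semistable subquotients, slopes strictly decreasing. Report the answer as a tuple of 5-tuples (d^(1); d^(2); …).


Via rank(M_{q-1}∘⋯∘M_p): M ≅ I[1,1]^2, I[1,2], I[1,4], I[3,3]^3, I[5,5]^2.
μ_θ-semistable layers: μ^(1)=50; μ^(2)=24; μ^(3)=11; μ^(4)=-2; μ^(5)=-69/2

((0, 0, 0, 1, 0); (0, 0, 0, 0, 2); (0, 0, 4, 0, 0); (2, 0, 0, 0, 0); (2, 2, 0, 0, 0))


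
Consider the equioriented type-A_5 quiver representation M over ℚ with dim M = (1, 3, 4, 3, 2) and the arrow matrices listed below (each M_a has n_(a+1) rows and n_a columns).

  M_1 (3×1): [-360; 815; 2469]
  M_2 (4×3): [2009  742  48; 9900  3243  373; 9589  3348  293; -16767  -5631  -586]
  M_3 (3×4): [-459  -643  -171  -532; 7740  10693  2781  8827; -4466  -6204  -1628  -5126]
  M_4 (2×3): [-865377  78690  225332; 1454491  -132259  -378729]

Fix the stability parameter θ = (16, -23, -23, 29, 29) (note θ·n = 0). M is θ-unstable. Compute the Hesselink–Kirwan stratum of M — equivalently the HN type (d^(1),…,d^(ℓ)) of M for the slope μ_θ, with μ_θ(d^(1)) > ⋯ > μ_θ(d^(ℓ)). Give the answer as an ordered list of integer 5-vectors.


Via rank(M_{q-1}∘⋯∘M_p): M ≅ I[1,5], I[2,3]^2, I[3,5], I[4,4].
μ_θ-semistable layers: μ^(1)=29; μ^(2)=-10; μ^(3)=-23

((0, 0, 0, 3, 2); (1, 1, 1, 0, 0); (0, 2, 3, 0, 0))


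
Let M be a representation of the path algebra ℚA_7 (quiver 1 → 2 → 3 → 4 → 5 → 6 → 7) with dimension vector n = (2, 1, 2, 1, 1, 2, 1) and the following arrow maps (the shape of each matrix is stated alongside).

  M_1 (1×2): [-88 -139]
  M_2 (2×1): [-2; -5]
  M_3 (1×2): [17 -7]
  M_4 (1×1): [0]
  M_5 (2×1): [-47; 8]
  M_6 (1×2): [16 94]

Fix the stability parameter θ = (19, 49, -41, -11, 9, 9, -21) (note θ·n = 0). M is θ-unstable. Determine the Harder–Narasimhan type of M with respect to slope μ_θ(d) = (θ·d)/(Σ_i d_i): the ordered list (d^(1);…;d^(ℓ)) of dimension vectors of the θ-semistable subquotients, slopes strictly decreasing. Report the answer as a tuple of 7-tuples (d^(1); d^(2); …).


Barcode: M ≅ I[1,1], I[1,4], I[3,3], I[5,6], I[6,7]. HN layers by μ_θ (5 steps, strictly decreasing):
  μ^(1)=19; μ^(2)=9; μ^(3)=4; μ^(4)=-6; μ^(5)=-41

((1, 0, 0, 0, 0, 0, 0); (0, 0, 0, 0, 1, 1, 0); (1, 1, 1, 1, 0, 0, 0); (0, 0, 0, 0, 0, 1, 1); (0, 0, 1, 0, 0, 0, 0))


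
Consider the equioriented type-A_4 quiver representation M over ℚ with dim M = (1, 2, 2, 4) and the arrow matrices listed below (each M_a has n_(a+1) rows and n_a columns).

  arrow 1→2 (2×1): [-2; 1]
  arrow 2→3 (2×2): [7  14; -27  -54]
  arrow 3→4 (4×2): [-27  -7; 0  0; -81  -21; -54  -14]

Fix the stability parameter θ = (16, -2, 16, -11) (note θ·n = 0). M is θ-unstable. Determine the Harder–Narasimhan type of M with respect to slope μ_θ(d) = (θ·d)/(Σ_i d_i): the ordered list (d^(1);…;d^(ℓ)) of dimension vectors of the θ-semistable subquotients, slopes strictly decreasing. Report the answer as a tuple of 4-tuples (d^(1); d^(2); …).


Interval decomposition of M: I[1,2], I[2,3], I[3,4], I[4,4]^3.
HN type (ℓ=5): μ^(1)=16; μ^(2)=7; μ^(3)=5/2; μ^(4)=-2; μ^(5)=-11

((0, 0, 1, 0); (1, 1, 0, 0); (0, 0, 1, 1); (0, 1, 0, 0); (0, 0, 0, 3))


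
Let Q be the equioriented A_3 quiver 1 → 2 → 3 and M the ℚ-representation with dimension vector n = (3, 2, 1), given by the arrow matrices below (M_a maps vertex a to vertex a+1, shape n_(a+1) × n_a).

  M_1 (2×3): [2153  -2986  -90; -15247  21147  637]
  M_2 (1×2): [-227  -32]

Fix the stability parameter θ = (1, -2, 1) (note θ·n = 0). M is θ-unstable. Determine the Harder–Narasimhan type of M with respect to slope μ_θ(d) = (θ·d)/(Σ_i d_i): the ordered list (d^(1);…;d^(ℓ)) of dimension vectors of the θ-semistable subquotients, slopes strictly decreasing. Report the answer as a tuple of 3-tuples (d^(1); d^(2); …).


Barcode: M ≅ I[1,1], I[1,2], I[1,3]. HN layers by μ_θ (2 steps, strictly decreasing):
  μ^(1)=1; μ^(2)=-1/2

((1, 0, 1); (2, 2, 0))


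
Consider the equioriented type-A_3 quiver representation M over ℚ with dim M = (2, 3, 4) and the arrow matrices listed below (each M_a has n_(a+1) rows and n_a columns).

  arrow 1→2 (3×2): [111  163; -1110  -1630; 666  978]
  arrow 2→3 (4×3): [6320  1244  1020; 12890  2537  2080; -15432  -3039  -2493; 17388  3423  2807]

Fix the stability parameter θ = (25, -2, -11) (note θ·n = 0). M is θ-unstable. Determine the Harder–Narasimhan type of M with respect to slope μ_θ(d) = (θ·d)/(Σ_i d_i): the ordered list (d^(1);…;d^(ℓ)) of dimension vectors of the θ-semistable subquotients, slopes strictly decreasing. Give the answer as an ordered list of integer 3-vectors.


Barcode: M ≅ I[1,1], I[1,2], I[2,3]^2, I[3,3]^2. HN layers by μ_θ (4 steps, strictly decreasing):
  μ^(1)=25; μ^(2)=23/2; μ^(3)=-13/2; μ^(4)=-11

((1, 0, 0); (1, 1, 0); (0, 2, 2); (0, 0, 2))


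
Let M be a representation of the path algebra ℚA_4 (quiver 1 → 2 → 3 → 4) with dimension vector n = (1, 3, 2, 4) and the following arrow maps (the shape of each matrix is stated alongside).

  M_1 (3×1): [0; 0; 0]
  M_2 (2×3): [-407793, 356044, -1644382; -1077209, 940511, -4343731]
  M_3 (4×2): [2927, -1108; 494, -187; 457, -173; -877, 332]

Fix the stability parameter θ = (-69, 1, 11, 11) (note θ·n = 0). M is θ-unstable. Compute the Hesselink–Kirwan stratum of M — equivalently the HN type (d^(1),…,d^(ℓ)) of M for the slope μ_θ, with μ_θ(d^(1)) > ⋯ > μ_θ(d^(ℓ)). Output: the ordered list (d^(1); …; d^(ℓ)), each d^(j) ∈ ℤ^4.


Via rank(M_{q-1}∘⋯∘M_p): M ≅ I[1,1], I[2,2], I[2,4]^2, I[4,4]^2.
μ_θ-semistable layers: μ^(1)=11; μ^(2)=1; μ^(3)=-69

((0, 0, 2, 4); (0, 3, 0, 0); (1, 0, 0, 0))


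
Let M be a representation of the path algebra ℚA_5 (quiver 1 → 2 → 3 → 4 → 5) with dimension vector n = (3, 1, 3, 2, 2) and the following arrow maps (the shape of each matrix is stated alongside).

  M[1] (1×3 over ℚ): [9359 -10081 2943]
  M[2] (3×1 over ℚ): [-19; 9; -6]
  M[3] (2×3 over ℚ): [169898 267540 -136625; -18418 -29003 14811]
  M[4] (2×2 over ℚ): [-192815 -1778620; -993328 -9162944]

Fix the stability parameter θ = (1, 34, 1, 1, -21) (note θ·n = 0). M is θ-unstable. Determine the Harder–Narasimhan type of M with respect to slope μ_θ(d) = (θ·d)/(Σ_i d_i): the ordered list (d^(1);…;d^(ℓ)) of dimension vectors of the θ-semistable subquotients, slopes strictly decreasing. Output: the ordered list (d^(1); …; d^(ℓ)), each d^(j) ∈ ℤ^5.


Via rank(M_{q-1}∘⋯∘M_p): M ≅ I[1,1]^2, I[1,4], I[3,3], I[3,5], I[5,5].
μ_θ-semistable layers: μ^(1)=12; μ^(2)=1; μ^(3)=-19/3; μ^(4)=-21

((0, 1, 1, 1, 0); (3, 0, 1, 0, 0); (0, 0, 1, 1, 1); (0, 0, 0, 0, 1))


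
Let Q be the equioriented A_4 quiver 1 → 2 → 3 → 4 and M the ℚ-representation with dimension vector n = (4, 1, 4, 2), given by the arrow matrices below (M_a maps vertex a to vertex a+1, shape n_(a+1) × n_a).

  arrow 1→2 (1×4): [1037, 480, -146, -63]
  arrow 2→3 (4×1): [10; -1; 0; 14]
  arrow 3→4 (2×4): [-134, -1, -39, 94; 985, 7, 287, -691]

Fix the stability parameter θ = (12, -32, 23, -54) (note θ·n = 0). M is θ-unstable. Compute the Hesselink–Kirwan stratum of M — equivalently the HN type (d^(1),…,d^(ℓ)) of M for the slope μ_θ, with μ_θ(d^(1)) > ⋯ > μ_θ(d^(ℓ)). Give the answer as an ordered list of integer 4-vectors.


Barcode: M ≅ I[1,1]^3, I[1,4], I[3,3]^2, I[3,4]. HN layers by μ_θ (4 steps, strictly decreasing):
  μ^(1)=23; μ^(2)=12; μ^(3)=-51/4; μ^(4)=-31/2

((0, 0, 2, 0); (3, 0, 0, 0); (1, 1, 1, 1); (0, 0, 1, 1))


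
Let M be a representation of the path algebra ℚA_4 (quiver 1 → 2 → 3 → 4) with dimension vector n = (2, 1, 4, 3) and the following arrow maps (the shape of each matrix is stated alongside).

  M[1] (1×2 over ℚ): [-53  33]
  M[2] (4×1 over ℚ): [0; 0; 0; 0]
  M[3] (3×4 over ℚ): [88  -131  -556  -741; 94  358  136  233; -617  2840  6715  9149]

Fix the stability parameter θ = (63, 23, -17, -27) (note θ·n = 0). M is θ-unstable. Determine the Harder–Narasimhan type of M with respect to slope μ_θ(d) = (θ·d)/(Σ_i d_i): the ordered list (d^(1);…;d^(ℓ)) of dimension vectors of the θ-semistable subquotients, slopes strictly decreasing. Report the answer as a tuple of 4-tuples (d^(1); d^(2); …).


Interval decomposition of M: I[1,1], I[1,2], I[3,3], I[3,4]^3.
HN type (ℓ=4): μ^(1)=63; μ^(2)=43; μ^(3)=-17; μ^(4)=-22

((1, 0, 0, 0); (1, 1, 0, 0); (0, 0, 1, 0); (0, 0, 3, 3))


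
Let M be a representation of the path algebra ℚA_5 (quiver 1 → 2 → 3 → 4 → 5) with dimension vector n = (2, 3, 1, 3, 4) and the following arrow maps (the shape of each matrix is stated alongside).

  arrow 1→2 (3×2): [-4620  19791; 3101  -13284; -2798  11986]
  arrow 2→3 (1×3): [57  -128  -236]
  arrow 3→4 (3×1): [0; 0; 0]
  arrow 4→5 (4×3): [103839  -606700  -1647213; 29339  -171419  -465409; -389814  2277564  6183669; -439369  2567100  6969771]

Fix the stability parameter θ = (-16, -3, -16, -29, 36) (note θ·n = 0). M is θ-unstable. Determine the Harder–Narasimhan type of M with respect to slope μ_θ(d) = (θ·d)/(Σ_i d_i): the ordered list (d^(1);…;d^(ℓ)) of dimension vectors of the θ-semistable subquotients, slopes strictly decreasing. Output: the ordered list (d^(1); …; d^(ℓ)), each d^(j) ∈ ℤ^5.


Barcode: M ≅ I[1,2], I[1,3], I[2,2], I[4,5]^3, I[5,5]. HN layers by μ_θ (5 steps, strictly decreasing):
  μ^(1)=36; μ^(2)=-3; μ^(3)=-19/2; μ^(4)=-16; μ^(5)=-29

((0, 0, 0, 0, 4); (0, 2, 0, 0, 0); (0, 1, 1, 0, 0); (2, 0, 0, 0, 0); (0, 0, 0, 3, 0))


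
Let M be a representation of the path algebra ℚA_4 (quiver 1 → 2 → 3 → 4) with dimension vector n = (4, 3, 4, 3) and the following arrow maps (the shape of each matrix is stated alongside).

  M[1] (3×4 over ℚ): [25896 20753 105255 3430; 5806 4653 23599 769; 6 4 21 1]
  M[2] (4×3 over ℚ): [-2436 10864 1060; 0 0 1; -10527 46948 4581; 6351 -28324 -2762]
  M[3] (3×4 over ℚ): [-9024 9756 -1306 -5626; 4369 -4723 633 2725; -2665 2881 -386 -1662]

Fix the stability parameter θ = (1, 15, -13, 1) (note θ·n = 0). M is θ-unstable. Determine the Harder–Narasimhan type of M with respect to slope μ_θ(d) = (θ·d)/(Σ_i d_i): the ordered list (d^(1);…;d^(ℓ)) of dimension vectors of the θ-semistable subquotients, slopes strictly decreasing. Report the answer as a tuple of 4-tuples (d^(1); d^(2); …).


Barcode: M ≅ I[1,1], I[1,2], I[1,3], I[1,4], I[3,3], I[3,4], I[4,4]. HN layers by μ_θ (3 steps, strictly decreasing):
  μ^(1)=15; μ^(2)=1; μ^(3)=-13

((0, 1, 0, 0); (4, 2, 2, 3); (0, 0, 2, 0))


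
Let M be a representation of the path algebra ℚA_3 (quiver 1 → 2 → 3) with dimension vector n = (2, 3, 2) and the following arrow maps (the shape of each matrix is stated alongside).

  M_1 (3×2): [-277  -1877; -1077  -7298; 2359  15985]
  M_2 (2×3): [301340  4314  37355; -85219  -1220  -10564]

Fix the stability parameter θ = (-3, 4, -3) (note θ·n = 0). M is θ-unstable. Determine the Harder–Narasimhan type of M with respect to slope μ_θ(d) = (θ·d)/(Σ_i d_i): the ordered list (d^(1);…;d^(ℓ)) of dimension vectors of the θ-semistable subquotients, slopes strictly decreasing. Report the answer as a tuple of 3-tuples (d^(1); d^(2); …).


Via rank(M_{q-1}∘⋯∘M_p): M ≅ I[1,2], I[1,3], I[2,3].
μ_θ-semistable layers: μ^(1)=4; μ^(2)=1/2; μ^(3)=-3

((0, 1, 0); (0, 2, 2); (2, 0, 0))


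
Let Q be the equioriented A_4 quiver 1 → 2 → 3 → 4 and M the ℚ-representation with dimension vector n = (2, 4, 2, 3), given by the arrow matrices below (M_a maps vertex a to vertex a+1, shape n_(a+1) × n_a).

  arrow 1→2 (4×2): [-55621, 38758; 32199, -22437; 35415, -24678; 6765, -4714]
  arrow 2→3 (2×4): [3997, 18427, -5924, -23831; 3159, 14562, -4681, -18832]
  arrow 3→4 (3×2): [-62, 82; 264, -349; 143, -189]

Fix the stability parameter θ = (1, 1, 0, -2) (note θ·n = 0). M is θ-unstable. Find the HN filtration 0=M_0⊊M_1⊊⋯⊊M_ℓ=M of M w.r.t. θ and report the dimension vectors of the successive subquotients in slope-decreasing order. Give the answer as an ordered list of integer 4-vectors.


Barcode: M ≅ I[1,4]^2, I[2,2]^2, I[4,4]. HN layers by μ_θ (3 steps, strictly decreasing):
  μ^(1)=1; μ^(2)=0; μ^(3)=-2

((0, 2, 0, 0); (2, 2, 2, 2); (0, 0, 0, 1))


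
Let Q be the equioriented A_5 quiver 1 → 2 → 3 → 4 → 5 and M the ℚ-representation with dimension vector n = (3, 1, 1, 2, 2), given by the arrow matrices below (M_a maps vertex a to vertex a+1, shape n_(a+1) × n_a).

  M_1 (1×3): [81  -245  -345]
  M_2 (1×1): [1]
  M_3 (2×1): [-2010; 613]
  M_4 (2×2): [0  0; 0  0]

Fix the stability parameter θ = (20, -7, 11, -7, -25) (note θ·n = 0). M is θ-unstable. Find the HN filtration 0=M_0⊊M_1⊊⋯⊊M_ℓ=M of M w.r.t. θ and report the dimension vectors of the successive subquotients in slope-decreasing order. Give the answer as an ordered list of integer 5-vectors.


Interval decomposition of M: I[1,1]^2, I[1,4], I[4,4], I[5,5]^2.
HN type (ℓ=4): μ^(1)=20; μ^(2)=17/4; μ^(3)=-7; μ^(4)=-25

((2, 0, 0, 0, 0); (1, 1, 1, 1, 0); (0, 0, 0, 1, 0); (0, 0, 0, 0, 2))


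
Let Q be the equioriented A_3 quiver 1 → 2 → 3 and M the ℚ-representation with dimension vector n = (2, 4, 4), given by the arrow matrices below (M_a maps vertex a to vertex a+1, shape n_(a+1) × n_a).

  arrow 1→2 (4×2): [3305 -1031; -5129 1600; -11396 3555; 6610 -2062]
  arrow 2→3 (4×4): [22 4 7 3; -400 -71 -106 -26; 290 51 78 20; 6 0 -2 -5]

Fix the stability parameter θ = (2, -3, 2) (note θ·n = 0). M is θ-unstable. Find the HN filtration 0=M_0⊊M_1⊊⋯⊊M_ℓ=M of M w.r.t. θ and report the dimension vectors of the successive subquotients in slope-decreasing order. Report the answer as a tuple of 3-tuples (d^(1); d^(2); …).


Interval decomposition of M: I[1,3]^2, I[2,3]^2.
HN type (ℓ=3): μ^(1)=2; μ^(2)=-1/2; μ^(3)=-3

((0, 0, 4); (2, 2, 0); (0, 2, 0))


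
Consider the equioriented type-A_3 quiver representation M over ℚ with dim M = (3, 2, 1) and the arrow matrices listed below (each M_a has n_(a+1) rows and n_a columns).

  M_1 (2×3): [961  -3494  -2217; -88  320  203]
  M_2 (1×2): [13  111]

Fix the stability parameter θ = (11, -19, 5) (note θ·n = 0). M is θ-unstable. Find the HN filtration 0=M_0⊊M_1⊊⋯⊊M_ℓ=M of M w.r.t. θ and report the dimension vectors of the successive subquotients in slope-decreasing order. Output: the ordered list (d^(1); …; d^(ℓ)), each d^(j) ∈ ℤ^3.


Barcode: M ≅ I[1,1], I[1,2], I[1,3]. HN layers by μ_θ (3 steps, strictly decreasing):
  μ^(1)=11; μ^(2)=5; μ^(3)=-4

((1, 0, 0); (0, 0, 1); (2, 2, 0))


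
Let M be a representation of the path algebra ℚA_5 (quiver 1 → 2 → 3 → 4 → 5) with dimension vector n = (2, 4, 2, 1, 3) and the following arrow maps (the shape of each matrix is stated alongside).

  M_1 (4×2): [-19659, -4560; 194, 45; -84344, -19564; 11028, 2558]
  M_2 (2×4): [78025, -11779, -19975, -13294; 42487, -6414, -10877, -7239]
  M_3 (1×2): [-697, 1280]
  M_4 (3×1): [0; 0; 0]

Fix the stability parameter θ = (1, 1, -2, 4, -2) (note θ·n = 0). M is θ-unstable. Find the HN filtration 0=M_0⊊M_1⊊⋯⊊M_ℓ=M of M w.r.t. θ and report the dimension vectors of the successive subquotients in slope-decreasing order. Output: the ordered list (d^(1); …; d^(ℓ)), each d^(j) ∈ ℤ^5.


Interval decomposition of M: I[1,3], I[1,4], I[2,2]^2, I[5,5]^3.
HN type (ℓ=4): μ^(1)=4; μ^(2)=1; μ^(3)=0; μ^(4)=-2

((0, 0, 0, 1, 0); (0, 2, 0, 0, 0); (2, 2, 2, 0, 0); (0, 0, 0, 0, 3))


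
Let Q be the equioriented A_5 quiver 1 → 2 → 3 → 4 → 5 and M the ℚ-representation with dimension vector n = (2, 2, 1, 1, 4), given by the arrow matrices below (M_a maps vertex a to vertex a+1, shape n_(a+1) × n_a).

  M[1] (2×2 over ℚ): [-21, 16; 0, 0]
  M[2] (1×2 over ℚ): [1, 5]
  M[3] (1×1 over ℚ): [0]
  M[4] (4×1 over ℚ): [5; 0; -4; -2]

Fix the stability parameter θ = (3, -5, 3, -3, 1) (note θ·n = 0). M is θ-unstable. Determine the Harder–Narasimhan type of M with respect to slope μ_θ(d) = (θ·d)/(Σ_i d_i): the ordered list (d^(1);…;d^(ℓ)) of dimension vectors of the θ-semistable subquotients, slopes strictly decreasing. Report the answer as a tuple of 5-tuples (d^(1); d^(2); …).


Interval decomposition of M: I[1,1], I[1,3], I[2,2], I[4,5], I[5,5]^3.
HN type (ℓ=5): μ^(1)=3; μ^(2)=1; μ^(3)=-1; μ^(4)=-3; μ^(5)=-5

((1, 0, 1, 0, 0); (0, 0, 0, 0, 4); (1, 1, 0, 0, 0); (0, 0, 0, 1, 0); (0, 1, 0, 0, 0))


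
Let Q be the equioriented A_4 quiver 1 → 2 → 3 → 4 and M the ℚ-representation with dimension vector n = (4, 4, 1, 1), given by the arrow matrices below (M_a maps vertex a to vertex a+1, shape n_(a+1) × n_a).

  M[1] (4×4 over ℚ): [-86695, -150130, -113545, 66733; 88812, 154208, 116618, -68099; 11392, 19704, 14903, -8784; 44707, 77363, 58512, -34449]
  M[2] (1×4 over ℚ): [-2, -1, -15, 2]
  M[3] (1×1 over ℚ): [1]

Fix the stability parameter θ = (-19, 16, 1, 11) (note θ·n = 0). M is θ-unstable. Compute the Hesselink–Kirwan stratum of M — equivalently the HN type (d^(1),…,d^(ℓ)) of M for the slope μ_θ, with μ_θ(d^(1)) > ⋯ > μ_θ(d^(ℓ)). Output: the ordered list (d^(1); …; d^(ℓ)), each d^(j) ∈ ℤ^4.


Barcode: M ≅ I[1,2]^3, I[1,4]. HN layers by μ_θ (4 steps, strictly decreasing):
  μ^(1)=16; μ^(2)=11; μ^(3)=17/2; μ^(4)=-19

((0, 3, 0, 0); (0, 0, 0, 1); (0, 1, 1, 0); (4, 0, 0, 0))


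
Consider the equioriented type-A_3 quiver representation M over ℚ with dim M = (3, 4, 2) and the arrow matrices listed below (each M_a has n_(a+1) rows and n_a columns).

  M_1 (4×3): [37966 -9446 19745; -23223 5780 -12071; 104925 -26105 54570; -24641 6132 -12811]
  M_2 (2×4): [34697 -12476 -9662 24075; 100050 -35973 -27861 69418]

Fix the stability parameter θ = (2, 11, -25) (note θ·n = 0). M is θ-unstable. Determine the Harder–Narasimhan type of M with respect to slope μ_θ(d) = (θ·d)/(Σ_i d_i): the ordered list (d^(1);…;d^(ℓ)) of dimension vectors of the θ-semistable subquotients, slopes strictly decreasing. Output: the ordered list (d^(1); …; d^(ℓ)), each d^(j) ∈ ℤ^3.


Interval decomposition of M: I[1,2], I[1,3]^2, I[2,2].
HN type (ℓ=3): μ^(1)=11; μ^(2)=2; μ^(3)=-4

((0, 2, 0); (1, 0, 0); (2, 2, 2))


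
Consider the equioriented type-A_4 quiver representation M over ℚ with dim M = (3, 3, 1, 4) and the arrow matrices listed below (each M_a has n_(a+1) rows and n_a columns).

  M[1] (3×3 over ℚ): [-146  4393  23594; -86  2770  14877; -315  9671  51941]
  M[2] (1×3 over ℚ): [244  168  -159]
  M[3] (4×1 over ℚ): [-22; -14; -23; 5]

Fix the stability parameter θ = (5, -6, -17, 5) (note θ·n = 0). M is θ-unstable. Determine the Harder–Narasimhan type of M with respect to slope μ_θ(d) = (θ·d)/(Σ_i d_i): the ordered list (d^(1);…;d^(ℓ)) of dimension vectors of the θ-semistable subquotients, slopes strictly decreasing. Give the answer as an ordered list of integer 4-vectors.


Via rank(M_{q-1}∘⋯∘M_p): M ≅ I[1,2]^2, I[1,4], I[4,4]^3.
μ_θ-semistable layers: μ^(1)=5; μ^(2)=-1/2; μ^(3)=-6

((0, 0, 0, 4); (2, 2, 0, 0); (1, 1, 1, 0))


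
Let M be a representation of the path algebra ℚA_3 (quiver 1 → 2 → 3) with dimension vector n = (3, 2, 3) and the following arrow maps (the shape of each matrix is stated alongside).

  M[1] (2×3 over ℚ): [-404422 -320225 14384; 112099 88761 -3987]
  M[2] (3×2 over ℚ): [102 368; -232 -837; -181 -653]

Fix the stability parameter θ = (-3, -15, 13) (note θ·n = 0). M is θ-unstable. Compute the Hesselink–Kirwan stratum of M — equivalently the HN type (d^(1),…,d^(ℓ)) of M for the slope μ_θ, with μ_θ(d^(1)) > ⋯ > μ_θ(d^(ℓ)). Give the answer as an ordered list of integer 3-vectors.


Via rank(M_{q-1}∘⋯∘M_p): M ≅ I[1,1], I[1,3]^2, I[3,3].
μ_θ-semistable layers: μ^(1)=13; μ^(2)=-3; μ^(3)=-9

((0, 0, 3); (1, 0, 0); (2, 2, 0))


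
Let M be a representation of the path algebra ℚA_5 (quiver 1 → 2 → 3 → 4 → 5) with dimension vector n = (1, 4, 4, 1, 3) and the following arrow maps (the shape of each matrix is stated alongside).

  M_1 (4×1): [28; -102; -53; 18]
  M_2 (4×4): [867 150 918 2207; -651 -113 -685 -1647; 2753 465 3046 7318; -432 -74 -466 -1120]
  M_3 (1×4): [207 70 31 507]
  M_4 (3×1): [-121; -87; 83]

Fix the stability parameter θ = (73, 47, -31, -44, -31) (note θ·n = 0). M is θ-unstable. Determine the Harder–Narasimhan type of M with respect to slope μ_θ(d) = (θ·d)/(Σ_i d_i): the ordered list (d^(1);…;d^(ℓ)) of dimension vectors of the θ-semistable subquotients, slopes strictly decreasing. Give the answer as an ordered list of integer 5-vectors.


Via rank(M_{q-1}∘⋯∘M_p): M ≅ I[1,5], I[2,2], I[2,3]^2, I[3,3], I[5,5]^2.
μ_θ-semistable layers: μ^(1)=47; μ^(2)=8; μ^(3)=14/5; μ^(4)=-31

((0, 1, 0, 0, 0); (0, 2, 2, 0, 0); (1, 1, 1, 1, 1); (0, 0, 1, 0, 2))


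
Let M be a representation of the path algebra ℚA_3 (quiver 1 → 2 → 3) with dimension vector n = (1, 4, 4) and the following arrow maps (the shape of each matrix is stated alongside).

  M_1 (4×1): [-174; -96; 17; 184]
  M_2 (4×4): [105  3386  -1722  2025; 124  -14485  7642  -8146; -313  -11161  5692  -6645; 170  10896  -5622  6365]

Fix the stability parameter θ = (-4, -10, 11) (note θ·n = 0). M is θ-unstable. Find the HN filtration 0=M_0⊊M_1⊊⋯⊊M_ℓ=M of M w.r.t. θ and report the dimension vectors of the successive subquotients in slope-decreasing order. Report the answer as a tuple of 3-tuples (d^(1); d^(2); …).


Interval decomposition of M: I[1,3], I[2,2], I[2,3]^2, I[3,3].
HN type (ℓ=3): μ^(1)=11; μ^(2)=-7; μ^(3)=-10

((0, 0, 4); (1, 1, 0); (0, 3, 0))


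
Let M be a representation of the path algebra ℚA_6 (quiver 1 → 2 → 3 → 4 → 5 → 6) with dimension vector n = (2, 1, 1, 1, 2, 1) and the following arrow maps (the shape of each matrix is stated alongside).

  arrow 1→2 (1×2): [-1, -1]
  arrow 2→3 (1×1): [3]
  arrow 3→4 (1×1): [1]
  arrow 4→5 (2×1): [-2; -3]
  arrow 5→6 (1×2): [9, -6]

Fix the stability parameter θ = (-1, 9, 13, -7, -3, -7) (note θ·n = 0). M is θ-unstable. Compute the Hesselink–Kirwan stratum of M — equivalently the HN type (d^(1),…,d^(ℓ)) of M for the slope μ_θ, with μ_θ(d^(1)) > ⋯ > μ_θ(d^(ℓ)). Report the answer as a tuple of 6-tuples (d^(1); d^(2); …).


Interval decomposition of M: I[1,1], I[1,5], I[5,6].
HN type (ℓ=3): μ^(1)=3; μ^(2)=-1; μ^(3)=-5

((0, 1, 1, 1, 1, 0); (2, 0, 0, 0, 0, 0); (0, 0, 0, 0, 1, 1))


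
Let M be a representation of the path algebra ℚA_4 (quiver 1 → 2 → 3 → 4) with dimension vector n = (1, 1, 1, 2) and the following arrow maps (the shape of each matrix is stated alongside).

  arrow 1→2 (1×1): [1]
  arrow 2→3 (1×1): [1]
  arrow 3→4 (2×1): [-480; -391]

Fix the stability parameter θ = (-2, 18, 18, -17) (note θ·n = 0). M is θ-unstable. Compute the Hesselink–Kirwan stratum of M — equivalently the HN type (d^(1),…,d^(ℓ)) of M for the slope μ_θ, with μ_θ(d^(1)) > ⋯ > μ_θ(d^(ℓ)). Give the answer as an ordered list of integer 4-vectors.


Via rank(M_{q-1}∘⋯∘M_p): M ≅ I[1,4], I[4,4].
μ_θ-semistable layers: μ^(1)=19/3; μ^(2)=-2; μ^(3)=-17

((0, 1, 1, 1); (1, 0, 0, 0); (0, 0, 0, 1))


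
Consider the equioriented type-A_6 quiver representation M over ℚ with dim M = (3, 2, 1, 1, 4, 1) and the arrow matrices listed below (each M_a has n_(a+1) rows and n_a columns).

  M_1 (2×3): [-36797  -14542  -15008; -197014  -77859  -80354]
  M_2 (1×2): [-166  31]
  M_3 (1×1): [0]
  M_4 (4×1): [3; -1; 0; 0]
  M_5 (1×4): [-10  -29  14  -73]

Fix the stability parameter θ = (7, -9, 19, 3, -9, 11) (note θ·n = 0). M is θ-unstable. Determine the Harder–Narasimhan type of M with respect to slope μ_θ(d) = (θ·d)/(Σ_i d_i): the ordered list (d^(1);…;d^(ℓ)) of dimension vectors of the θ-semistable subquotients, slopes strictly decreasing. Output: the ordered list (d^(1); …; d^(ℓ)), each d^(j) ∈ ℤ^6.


Via rank(M_{q-1}∘⋯∘M_p): M ≅ I[1,1], I[1,2], I[1,3], I[4,6], I[5,5]^3.
μ_θ-semistable layers: μ^(1)=19; μ^(2)=11; μ^(3)=7; μ^(4)=-1; μ^(5)=-3; μ^(6)=-9

((0, 0, 1, 0, 0, 0); (0, 0, 0, 0, 0, 1); (1, 0, 0, 0, 0, 0); (2, 2, 0, 0, 0, 0); (0, 0, 0, 1, 1, 0); (0, 0, 0, 0, 3, 0))


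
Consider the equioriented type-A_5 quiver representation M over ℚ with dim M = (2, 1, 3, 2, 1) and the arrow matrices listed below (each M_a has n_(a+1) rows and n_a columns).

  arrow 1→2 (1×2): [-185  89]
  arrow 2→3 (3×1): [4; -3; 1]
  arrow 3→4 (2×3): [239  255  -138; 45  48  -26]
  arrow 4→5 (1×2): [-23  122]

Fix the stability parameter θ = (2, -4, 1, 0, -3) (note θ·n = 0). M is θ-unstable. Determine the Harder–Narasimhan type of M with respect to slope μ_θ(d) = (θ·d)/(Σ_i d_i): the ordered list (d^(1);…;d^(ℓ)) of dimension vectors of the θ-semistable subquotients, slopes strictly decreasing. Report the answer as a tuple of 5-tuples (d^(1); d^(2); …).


Barcode: M ≅ I[1,1], I[1,5], I[3,3], I[3,4]. HN layers by μ_θ (5 steps, strictly decreasing):
  μ^(1)=2; μ^(2)=1; μ^(3)=1/2; μ^(4)=-2/3; μ^(5)=-1

((1, 0, 0, 0, 0); (0, 0, 1, 0, 0); (0, 0, 1, 1, 0); (0, 0, 1, 1, 1); (1, 1, 0, 0, 0))


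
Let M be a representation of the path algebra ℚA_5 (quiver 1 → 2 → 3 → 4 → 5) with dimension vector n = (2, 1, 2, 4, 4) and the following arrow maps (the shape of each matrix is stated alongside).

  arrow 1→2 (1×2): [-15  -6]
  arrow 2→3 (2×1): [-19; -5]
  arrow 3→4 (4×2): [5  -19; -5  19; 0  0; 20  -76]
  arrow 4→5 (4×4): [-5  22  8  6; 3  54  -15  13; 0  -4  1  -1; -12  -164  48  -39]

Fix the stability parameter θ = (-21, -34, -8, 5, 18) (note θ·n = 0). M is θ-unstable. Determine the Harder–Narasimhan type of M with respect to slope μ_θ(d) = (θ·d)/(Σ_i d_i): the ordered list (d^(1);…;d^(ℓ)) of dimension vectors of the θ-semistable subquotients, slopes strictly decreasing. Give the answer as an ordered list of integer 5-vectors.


Barcode: M ≅ I[1,1], I[1,3], I[3,5], I[4,5]^3. HN layers by μ_θ (5 steps, strictly decreasing):
  μ^(1)=18; μ^(2)=5; μ^(3)=-8; μ^(4)=-21; μ^(5)=-55/2

((0, 0, 0, 0, 4); (0, 0, 0, 4, 0); (0, 0, 2, 0, 0); (1, 0, 0, 0, 0); (1, 1, 0, 0, 0))


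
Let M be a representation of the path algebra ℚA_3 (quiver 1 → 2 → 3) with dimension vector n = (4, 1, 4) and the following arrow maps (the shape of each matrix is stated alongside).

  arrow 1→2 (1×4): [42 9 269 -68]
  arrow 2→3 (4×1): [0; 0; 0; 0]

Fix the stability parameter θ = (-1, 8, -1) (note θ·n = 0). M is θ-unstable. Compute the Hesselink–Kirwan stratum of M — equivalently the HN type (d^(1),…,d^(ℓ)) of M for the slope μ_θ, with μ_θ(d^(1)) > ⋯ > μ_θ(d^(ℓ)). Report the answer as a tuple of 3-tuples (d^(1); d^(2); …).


Via rank(M_{q-1}∘⋯∘M_p): M ≅ I[1,1]^3, I[1,2], I[3,3]^4.
μ_θ-semistable layers: μ^(1)=8; μ^(2)=-1

((0, 1, 0); (4, 0, 4))


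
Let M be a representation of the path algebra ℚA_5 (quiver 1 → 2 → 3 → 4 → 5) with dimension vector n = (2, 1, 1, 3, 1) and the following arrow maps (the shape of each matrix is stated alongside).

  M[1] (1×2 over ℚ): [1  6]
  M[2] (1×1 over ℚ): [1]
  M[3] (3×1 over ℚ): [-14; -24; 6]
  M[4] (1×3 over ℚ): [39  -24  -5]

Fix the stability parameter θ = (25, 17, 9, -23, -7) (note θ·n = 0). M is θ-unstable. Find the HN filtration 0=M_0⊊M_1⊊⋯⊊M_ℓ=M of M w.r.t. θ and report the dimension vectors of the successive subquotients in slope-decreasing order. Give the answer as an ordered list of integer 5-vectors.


Barcode: M ≅ I[1,1], I[1,4], I[4,4], I[4,5]. HN layers by μ_θ (4 steps, strictly decreasing):
  μ^(1)=25; μ^(2)=7; μ^(3)=-7; μ^(4)=-23

((1, 0, 0, 0, 0); (1, 1, 1, 1, 0); (0, 0, 0, 0, 1); (0, 0, 0, 2, 0))


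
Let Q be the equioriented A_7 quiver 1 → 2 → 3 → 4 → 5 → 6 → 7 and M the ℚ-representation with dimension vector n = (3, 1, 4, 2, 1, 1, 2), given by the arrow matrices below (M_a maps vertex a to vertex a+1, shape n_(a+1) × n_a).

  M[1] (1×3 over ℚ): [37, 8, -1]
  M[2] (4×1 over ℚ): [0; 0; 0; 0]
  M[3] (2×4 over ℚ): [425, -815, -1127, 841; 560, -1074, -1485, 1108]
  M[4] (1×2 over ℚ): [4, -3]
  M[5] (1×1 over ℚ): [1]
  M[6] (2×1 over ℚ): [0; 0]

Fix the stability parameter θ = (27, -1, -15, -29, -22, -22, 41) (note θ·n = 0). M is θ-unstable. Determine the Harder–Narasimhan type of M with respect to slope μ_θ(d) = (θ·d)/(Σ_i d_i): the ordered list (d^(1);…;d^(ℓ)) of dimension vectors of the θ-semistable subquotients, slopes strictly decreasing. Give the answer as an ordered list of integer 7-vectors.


Interval decomposition of M: I[1,1]^2, I[1,2], I[3,3]^2, I[3,4], I[3,6], I[7,7]^2.
HN type (ℓ=5): μ^(1)=41; μ^(2)=27; μ^(3)=13; μ^(4)=-15; μ^(5)=-22

((0, 0, 0, 0, 0, 0, 2); (2, 0, 0, 0, 0, 0, 0); (1, 1, 0, 0, 0, 0, 0); (0, 0, 2, 0, 0, 0, 0); (0, 0, 2, 2, 1, 1, 0))


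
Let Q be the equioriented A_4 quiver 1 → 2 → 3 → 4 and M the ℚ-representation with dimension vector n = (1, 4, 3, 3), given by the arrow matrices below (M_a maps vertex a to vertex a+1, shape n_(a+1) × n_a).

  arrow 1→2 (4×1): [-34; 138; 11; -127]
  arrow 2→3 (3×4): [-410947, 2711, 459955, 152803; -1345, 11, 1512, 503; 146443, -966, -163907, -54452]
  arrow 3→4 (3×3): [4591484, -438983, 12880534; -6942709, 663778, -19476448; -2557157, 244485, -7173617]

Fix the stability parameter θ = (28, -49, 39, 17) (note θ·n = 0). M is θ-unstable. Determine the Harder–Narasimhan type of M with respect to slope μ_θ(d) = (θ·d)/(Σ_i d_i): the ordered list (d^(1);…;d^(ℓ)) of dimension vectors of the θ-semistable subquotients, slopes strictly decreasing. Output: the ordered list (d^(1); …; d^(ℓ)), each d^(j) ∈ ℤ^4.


Via rank(M_{q-1}∘⋯∘M_p): M ≅ I[1,4], I[2,2], I[2,4]^2.
μ_θ-semistable layers: μ^(1)=28; μ^(2)=-21/2; μ^(3)=-49

((0, 0, 3, 3); (1, 1, 0, 0); (0, 3, 0, 0))


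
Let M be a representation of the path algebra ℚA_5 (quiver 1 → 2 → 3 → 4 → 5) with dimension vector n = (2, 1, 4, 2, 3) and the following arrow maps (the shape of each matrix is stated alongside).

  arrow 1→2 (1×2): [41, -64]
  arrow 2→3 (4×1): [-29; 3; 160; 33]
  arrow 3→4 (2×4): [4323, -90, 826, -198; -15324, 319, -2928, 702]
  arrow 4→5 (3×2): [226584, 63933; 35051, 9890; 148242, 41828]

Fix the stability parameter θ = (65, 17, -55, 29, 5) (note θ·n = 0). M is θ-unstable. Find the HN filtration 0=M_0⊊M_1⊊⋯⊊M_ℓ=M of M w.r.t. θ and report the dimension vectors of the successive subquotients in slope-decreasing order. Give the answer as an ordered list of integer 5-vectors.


Barcode: M ≅ I[1,1], I[1,5], I[3,3]^2, I[3,5], I[5,5]. HN layers by μ_θ (5 steps, strictly decreasing):
  μ^(1)=65; μ^(2)=17; μ^(3)=9; μ^(4)=5; μ^(5)=-55

((1, 0, 0, 0, 0); (0, 0, 0, 2, 2); (1, 1, 1, 0, 0); (0, 0, 0, 0, 1); (0, 0, 3, 0, 0))


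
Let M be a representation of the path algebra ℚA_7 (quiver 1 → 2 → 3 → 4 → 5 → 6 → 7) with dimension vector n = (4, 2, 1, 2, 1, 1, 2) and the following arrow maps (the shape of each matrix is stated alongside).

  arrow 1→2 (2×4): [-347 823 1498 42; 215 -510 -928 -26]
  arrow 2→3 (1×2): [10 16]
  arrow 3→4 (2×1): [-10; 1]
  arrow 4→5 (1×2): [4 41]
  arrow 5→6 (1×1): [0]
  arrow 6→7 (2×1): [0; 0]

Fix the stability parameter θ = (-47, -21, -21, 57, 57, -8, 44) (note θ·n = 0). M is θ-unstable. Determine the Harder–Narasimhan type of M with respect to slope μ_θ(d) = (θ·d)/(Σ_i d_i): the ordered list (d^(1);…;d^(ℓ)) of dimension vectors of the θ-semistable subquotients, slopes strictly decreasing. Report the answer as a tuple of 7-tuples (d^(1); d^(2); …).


Via rank(M_{q-1}∘⋯∘M_p): M ≅ I[1,1]^2, I[1,2], I[1,5], I[4,4], I[6,6], I[7,7]^2.
μ_θ-semistable layers: μ^(1)=57; μ^(2)=44; μ^(3)=-8; μ^(4)=-21; μ^(5)=-47

((0, 0, 0, 2, 1, 0, 0); (0, 0, 0, 0, 0, 0, 2); (0, 0, 0, 0, 0, 1, 0); (0, 2, 1, 0, 0, 0, 0); (4, 0, 0, 0, 0, 0, 0))


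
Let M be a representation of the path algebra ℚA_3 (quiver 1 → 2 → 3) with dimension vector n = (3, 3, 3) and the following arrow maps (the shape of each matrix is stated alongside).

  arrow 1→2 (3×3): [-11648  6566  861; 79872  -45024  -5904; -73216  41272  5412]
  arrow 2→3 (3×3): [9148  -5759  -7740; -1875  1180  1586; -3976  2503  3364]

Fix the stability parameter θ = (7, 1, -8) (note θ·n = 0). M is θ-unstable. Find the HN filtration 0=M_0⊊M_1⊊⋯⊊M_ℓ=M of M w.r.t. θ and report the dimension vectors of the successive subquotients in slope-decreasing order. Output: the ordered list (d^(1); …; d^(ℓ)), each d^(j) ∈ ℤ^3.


Via rank(M_{q-1}∘⋯∘M_p): M ≅ I[1,1]^2, I[1,3], I[2,2], I[2,3], I[3,3].
μ_θ-semistable layers: μ^(1)=7; μ^(2)=1; μ^(3)=0; μ^(4)=-7/2; μ^(5)=-8

((2, 0, 0); (0, 1, 0); (1, 1, 1); (0, 1, 1); (0, 0, 1))


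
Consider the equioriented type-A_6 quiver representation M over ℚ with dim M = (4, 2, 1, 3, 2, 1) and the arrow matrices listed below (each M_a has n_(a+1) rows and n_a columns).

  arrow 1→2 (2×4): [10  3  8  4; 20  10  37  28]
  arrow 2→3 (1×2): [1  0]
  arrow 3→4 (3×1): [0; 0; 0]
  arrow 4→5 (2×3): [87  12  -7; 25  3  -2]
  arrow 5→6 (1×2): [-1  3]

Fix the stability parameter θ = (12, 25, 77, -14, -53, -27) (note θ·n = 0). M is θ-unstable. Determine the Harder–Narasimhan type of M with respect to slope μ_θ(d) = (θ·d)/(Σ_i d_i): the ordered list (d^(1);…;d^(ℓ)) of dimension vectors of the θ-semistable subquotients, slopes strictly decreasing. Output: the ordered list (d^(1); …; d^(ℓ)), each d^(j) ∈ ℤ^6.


Barcode: M ≅ I[1,1]^2, I[1,2], I[1,3], I[4,4], I[4,5], I[4,6]. HN layers by μ_θ (6 steps, strictly decreasing):
  μ^(1)=77; μ^(2)=25; μ^(3)=12; μ^(4)=-14; μ^(5)=-27; μ^(6)=-67/2

((0, 0, 1, 0, 0, 0); (0, 2, 0, 0, 0, 0); (4, 0, 0, 0, 0, 0); (0, 0, 0, 1, 0, 0); (0, 0, 0, 0, 0, 1); (0, 0, 0, 2, 2, 0))


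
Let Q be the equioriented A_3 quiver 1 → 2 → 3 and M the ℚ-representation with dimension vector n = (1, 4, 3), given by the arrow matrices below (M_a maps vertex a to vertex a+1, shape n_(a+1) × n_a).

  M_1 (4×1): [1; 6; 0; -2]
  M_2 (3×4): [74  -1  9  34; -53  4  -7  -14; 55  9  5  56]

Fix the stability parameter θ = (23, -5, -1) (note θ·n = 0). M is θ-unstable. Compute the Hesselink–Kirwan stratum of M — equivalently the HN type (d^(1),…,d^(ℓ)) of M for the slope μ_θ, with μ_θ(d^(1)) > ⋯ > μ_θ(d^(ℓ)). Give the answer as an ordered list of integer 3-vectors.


Interval decomposition of M: I[1,3], I[2,2], I[2,3]^2.
HN type (ℓ=3): μ^(1)=17/3; μ^(2)=-1; μ^(3)=-5

((1, 1, 1); (0, 0, 2); (0, 3, 0))


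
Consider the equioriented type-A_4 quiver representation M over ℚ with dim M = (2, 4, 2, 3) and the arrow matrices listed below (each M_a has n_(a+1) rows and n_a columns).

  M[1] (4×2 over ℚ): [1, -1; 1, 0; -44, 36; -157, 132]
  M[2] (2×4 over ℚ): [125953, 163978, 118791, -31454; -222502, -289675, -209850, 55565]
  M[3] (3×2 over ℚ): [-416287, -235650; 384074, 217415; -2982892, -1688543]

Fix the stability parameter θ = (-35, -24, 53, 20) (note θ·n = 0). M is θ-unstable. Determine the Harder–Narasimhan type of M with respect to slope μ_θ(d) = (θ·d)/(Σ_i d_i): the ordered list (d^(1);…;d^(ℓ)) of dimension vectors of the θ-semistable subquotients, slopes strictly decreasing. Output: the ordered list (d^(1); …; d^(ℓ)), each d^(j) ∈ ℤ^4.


Interval decomposition of M: I[1,2], I[1,4], I[2,2], I[2,4], I[4,4].
HN type (ℓ=4): μ^(1)=73/2; μ^(2)=20; μ^(3)=-24; μ^(4)=-35

((0, 0, 2, 2); (0, 0, 0, 1); (0, 4, 0, 0); (2, 0, 0, 0))


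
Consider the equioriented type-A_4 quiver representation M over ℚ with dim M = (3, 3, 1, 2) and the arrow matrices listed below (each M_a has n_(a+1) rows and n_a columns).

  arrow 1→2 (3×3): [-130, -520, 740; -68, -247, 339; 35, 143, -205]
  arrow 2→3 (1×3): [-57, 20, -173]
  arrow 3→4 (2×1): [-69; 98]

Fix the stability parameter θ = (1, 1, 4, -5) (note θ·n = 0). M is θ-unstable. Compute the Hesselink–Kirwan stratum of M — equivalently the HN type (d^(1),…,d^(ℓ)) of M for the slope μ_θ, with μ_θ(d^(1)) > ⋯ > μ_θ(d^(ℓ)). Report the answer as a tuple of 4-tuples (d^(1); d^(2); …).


Via rank(M_{q-1}∘⋯∘M_p): M ≅ I[1,1], I[1,2], I[1,4], I[2,2], I[4,4].
μ_θ-semistable layers: μ^(1)=1; μ^(2)=1/4; μ^(3)=-5

((2, 2, 0, 0); (1, 1, 1, 1); (0, 0, 0, 1))


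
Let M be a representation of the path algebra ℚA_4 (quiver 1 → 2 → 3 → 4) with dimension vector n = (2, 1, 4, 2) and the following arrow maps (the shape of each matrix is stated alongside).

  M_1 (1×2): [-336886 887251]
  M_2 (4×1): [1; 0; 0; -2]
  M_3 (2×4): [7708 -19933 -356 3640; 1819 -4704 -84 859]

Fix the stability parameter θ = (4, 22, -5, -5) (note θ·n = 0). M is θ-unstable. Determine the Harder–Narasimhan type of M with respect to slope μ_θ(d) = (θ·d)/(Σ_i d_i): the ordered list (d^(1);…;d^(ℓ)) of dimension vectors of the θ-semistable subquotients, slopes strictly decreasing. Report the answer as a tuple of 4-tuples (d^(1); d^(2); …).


Interval decomposition of M: I[1,1], I[1,4], I[3,3]^2, I[3,4].
HN type (ℓ=2): μ^(1)=4; μ^(2)=-5

((2, 1, 1, 1); (0, 0, 3, 1))


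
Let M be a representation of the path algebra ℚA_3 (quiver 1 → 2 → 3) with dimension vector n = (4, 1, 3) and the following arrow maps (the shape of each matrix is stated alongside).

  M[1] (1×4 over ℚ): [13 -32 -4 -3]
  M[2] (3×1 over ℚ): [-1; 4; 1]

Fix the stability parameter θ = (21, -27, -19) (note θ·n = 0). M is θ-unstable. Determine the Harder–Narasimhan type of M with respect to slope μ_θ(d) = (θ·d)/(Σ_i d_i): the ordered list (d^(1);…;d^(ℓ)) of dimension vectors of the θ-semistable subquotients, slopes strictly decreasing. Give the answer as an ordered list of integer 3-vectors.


Barcode: M ≅ I[1,1]^3, I[1,3], I[3,3]^2. HN layers by μ_θ (3 steps, strictly decreasing):
  μ^(1)=21; μ^(2)=-25/3; μ^(3)=-19

((3, 0, 0); (1, 1, 1); (0, 0, 2))


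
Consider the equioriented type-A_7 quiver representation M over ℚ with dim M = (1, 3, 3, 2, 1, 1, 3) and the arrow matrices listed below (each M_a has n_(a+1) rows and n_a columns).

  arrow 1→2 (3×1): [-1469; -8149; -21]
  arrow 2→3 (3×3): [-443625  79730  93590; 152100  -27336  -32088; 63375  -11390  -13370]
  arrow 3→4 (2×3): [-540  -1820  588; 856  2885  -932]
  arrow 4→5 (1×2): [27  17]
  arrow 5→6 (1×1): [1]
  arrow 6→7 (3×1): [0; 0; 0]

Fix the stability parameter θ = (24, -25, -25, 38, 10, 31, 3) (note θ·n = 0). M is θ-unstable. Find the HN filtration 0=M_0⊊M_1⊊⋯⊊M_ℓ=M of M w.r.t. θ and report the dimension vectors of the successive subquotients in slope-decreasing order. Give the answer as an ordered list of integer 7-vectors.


Interval decomposition of M: I[1,3], I[2,2]^2, I[3,4], I[3,6], I[7,7]^3.
HN type (ℓ=6): μ^(1)=38; μ^(2)=31; μ^(3)=24; μ^(4)=3; μ^(5)=-26/3; μ^(6)=-25

((0, 0, 0, 1, 0, 0, 0); (0, 0, 0, 0, 0, 1, 0); (0, 0, 0, 1, 1, 0, 0); (0, 0, 0, 0, 0, 0, 3); (1, 1, 1, 0, 0, 0, 0); (0, 2, 2, 0, 0, 0, 0))
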